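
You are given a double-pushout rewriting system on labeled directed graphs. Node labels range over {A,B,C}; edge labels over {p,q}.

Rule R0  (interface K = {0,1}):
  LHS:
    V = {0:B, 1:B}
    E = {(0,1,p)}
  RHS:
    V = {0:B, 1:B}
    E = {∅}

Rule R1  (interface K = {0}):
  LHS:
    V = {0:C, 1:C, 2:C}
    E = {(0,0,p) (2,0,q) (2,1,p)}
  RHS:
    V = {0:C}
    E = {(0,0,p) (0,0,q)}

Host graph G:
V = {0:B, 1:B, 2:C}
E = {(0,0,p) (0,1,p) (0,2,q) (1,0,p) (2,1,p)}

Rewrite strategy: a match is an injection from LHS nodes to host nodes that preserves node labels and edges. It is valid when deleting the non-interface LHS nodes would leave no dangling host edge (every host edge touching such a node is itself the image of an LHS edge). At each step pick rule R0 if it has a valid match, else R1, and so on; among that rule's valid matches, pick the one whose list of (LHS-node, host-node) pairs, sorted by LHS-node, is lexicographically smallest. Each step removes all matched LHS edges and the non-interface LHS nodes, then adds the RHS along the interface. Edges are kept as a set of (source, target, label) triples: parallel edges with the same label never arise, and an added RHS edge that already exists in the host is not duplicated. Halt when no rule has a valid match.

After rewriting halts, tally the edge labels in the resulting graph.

initial: |V|=3 |E|=5  E = 0-p->0 0-p->1 0-q->2 1-p->0 2-p->1
step 1: apply R0 at {0↦0, 1↦1}  → |V|=3 |E|=4  E = 0-p->0 0-q->2 1-p->0 2-p->1
step 2: apply R0 at {0↦1, 1↦0}  → |V|=3 |E|=3  E = 0-p->0 0-q->2 2-p->1
normal form: no rule applies after step 2
NF edges: [(0, 0, 'p'), (0, 2, 'q'), (2, 1, 'p')]

Answer: p:2 q:1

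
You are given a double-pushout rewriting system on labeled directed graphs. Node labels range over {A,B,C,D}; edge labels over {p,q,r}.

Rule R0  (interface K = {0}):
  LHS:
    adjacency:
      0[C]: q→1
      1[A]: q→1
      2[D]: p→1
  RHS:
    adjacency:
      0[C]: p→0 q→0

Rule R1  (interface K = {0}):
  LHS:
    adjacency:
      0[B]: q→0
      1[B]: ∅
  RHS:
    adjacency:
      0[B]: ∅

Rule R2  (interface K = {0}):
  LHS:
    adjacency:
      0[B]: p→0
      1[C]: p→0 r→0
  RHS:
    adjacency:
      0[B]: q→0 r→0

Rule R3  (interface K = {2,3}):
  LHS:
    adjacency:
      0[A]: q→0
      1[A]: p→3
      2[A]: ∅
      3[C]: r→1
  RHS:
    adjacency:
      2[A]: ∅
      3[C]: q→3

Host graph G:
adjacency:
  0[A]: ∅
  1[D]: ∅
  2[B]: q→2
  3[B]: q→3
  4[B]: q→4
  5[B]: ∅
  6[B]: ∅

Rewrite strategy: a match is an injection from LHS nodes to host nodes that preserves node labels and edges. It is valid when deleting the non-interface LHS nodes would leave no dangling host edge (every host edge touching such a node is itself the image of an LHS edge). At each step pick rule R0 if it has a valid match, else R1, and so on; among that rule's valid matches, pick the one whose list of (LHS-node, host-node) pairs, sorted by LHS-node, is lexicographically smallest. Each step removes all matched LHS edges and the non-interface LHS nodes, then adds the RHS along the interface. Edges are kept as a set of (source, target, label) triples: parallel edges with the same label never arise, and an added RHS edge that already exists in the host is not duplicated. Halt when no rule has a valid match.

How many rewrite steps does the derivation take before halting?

Answer: 3

Steps:
initial: |V|=7 |E|=3  E = 2-q->2 3-q->3 4-q->4
step 1: apply R1 at {0↦2, 1↦5}  → |V|=6 |E|=2  E = 3-q->3 4-q->4
step 2: apply R1 at {0↦3, 1↦2}  → |V|=5 |E|=1  E = 4-q->4
step 3: apply R1 at {0↦4, 1↦3}  → |V|=4 |E|=0  E = ∅
halt: no rule applies after step 3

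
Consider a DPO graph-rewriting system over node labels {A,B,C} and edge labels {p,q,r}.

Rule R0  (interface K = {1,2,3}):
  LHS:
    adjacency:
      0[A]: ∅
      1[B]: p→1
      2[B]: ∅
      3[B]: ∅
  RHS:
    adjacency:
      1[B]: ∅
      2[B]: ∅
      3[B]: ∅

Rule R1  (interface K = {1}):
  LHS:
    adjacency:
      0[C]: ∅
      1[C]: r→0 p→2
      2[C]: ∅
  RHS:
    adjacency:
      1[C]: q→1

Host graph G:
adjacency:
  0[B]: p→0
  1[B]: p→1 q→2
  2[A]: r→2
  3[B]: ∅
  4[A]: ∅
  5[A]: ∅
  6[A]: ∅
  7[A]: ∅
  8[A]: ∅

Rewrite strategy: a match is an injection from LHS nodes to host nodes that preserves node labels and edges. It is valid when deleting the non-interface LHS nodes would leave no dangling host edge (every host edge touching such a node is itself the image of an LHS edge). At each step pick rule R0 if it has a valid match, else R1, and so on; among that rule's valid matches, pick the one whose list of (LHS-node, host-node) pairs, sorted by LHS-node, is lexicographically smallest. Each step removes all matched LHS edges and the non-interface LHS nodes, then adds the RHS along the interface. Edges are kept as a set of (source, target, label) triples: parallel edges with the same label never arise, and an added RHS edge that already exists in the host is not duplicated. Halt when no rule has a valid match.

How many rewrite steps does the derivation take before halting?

initial: |V|=9 |E|=4  E = 0-p->0 1-p->1 1-q->2 2-r->2
step 1: apply R0 at {0↦4, 1↦0, 2↦1, 3↦3}  → |V|=8 |E|=3  E = 1-p->1 1-q->2 2-r->2
step 2: apply R0 at {0↦5, 1↦1, 2↦0, 3↦3}  → |V|=7 |E|=2  E = 1-q->2 2-r->2
halt: no rule applies after step 2

Answer: 2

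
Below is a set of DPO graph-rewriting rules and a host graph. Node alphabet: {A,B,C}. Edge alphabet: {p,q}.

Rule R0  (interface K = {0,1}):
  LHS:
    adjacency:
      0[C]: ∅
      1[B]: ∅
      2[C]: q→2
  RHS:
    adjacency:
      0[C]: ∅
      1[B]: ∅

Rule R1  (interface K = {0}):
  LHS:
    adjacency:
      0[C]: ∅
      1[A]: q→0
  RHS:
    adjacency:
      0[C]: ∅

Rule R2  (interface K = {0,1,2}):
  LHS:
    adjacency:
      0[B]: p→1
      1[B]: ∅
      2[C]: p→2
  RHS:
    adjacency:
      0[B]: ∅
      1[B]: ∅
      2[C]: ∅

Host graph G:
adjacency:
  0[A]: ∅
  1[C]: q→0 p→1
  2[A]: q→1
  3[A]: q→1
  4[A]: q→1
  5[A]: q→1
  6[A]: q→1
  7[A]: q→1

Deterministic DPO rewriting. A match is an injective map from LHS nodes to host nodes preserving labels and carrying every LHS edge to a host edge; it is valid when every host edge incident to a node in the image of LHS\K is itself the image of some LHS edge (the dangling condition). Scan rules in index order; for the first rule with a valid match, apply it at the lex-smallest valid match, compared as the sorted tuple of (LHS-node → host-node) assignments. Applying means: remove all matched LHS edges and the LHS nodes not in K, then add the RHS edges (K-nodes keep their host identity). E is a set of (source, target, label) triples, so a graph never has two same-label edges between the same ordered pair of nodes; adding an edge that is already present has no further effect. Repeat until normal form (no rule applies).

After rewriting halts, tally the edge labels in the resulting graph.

Answer: p:1 q:1

Derivation:
start.  V:8 E:8  edges: 1-q->0 1-p->1 2-q->1 3-q->1 4-q->1 5-q->1 6-q->1 7-q->1
1. fire R1 via {0↦1, 1↦2}  →  V:7 E:7  edges: 1-q->0 1-p->1 3-q->1 4-q->1 5-q->1 6-q->1 7-q->1
2. fire R1 via {0↦1, 1↦3}  →  V:6 E:6  edges: 1-q->0 1-p->1 4-q->1 5-q->1 6-q->1 7-q->1
3. fire R1 via {0↦1, 1↦4}  →  V:5 E:5  edges: 1-q->0 1-p->1 5-q->1 6-q->1 7-q->1
4. fire R1 via {0↦1, 1↦5}  →  V:4 E:4  edges: 1-q->0 1-p->1 6-q->1 7-q->1
5. fire R1 via {0↦1, 1↦6}  →  V:3 E:3  edges: 1-q->0 1-p->1 7-q->1
6. fire R1 via {0↦1, 1↦7}  →  V:2 E:2  edges: 1-q->0 1-p->1
final graph: no rule applies after step 6
NF edges: [(1, 0, 'q'), (1, 1, 'p')]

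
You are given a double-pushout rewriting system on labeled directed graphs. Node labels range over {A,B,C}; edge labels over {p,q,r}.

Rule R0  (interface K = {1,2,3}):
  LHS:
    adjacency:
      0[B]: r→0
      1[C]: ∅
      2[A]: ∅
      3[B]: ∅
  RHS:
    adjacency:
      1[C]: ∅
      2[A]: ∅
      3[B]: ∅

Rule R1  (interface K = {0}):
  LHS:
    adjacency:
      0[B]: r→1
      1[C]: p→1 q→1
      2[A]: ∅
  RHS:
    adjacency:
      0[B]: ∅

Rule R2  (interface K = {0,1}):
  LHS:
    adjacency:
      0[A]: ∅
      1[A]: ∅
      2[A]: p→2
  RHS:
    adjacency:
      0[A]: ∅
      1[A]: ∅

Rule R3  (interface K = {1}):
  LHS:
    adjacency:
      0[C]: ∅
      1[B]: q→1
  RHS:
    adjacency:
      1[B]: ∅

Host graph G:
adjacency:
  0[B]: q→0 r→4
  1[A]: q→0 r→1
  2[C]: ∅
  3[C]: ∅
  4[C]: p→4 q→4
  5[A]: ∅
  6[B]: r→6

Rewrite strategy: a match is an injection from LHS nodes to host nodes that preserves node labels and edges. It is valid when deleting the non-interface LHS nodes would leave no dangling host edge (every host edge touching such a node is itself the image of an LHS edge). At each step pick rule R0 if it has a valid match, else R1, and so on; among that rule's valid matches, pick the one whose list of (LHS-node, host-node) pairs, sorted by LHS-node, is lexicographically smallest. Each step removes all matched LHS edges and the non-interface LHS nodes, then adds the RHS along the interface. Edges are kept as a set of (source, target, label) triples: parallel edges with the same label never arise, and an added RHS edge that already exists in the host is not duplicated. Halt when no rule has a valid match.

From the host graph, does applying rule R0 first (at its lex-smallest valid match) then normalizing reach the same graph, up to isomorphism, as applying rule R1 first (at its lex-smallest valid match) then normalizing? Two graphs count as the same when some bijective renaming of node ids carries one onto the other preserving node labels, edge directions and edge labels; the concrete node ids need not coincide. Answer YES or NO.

branch R0-first: apply at {0↦6, 1↦2, 2↦1, 3↦0} → |E|=6, then 2 more step(s) → NF |V|=3 |E|=2 V={0:B, 1:A, 3:C} E=1-q->0 1-r->1
branch R1-first: apply at {0↦0, 1↦4, 2↦5} → |E|=4, then 2 more step(s) → NF |V|=3 |E|=2 V={0:B, 1:A, 3:C} E=1-q->0 1-r->1
graphs isomorphic (equal up to label-preserving node renaming)

Answer: YES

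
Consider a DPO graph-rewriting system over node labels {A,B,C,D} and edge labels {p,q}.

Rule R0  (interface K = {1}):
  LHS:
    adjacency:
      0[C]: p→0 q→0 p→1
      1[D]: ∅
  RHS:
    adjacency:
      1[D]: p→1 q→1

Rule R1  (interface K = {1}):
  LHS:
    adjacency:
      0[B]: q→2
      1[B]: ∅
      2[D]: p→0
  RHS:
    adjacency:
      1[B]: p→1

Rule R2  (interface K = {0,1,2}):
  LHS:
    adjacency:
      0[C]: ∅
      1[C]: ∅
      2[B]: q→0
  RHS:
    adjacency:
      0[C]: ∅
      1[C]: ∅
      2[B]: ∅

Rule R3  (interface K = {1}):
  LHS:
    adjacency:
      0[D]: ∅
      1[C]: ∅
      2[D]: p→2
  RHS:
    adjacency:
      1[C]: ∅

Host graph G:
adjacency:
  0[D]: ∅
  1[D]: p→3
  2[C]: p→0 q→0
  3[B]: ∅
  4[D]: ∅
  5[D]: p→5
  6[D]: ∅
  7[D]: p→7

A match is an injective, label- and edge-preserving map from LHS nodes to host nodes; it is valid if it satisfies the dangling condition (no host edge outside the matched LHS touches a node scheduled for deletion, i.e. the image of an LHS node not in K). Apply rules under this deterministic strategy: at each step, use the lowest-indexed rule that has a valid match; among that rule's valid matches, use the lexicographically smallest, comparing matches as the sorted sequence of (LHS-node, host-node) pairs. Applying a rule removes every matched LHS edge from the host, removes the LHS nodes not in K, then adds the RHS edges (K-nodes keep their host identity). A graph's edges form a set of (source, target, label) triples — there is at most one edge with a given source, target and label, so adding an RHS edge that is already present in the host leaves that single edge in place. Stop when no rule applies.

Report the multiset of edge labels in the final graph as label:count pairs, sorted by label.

Answer: p:2 q:1

Rewrite trace:
initial: |V|=8 |E|=5  E = 1-p->3 2-p->0 2-q->0 5-p->5 7-p->7
step 1: apply R3 at {0↦4, 1↦2, 2↦5}  → |V|=6 |E|=4  E = 1-p->3 2-p->0 2-q->0 7-p->7
step 2: apply R3 at {0↦6, 1↦2, 2↦7}  → |V|=4 |E|=3  E = 1-p->3 2-p->0 2-q->0
normal form: no rule applies after step 2
NF edges: [(1, 3, 'p'), (2, 0, 'p'), (2, 0, 'q')]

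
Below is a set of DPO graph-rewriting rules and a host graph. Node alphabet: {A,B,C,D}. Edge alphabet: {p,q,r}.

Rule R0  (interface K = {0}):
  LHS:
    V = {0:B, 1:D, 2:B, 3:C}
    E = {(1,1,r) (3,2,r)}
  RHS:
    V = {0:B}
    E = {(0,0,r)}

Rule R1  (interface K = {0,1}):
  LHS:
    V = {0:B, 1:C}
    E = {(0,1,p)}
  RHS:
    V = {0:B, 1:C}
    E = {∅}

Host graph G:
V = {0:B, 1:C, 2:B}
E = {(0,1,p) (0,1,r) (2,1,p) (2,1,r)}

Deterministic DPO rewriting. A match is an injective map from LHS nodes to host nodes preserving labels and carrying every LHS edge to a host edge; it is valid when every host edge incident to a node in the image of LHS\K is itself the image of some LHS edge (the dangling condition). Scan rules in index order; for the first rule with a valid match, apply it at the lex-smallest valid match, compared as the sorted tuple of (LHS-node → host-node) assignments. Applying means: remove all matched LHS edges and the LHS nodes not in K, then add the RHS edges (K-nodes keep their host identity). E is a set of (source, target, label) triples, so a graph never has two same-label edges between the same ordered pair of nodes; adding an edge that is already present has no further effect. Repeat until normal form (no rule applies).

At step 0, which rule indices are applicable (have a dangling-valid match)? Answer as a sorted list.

R0: no valid match — LHS pattern not found
R1: 2 valid matches — {0↦0, 1↦1}, {0↦2, 1↦1}

Answer: [R1]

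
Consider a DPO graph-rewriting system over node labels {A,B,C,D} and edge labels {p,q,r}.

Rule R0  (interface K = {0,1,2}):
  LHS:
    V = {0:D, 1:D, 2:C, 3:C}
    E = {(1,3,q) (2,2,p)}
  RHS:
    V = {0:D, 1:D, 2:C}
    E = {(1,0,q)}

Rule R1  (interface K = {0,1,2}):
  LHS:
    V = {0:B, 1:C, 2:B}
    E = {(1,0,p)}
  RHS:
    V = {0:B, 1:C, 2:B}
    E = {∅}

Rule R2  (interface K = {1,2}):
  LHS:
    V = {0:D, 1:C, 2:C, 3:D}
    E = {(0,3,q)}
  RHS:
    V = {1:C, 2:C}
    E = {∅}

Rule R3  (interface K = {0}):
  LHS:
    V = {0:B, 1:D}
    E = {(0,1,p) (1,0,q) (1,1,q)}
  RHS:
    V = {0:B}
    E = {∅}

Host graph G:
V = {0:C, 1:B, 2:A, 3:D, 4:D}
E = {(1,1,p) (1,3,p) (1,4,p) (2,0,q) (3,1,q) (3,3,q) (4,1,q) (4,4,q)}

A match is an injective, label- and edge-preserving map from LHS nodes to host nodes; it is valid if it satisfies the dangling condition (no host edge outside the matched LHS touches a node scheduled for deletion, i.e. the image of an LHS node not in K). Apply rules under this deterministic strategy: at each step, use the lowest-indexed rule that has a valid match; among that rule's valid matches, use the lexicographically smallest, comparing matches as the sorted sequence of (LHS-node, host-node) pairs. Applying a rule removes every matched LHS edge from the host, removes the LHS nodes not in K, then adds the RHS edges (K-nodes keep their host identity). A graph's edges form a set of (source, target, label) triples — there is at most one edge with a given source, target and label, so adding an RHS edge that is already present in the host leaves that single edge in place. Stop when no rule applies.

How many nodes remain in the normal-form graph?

start.  V:5 E:8  edges: 1-p->1 1-p->3 1-p->4 2-q->0 3-q->1 3-q->3 4-q->1 4-q->4
1. fire R3 via {0↦1, 1↦3}  →  V:4 E:5  edges: 1-p->1 1-p->4 2-q->0 4-q->1 4-q->4
2. fire R3 via {0↦1, 1↦4}  →  V:3 E:2  edges: 1-p->1 2-q->0
halt: no rule applies after step 2
NF nodes: {0:C, 1:B, 2:A}

Answer: 3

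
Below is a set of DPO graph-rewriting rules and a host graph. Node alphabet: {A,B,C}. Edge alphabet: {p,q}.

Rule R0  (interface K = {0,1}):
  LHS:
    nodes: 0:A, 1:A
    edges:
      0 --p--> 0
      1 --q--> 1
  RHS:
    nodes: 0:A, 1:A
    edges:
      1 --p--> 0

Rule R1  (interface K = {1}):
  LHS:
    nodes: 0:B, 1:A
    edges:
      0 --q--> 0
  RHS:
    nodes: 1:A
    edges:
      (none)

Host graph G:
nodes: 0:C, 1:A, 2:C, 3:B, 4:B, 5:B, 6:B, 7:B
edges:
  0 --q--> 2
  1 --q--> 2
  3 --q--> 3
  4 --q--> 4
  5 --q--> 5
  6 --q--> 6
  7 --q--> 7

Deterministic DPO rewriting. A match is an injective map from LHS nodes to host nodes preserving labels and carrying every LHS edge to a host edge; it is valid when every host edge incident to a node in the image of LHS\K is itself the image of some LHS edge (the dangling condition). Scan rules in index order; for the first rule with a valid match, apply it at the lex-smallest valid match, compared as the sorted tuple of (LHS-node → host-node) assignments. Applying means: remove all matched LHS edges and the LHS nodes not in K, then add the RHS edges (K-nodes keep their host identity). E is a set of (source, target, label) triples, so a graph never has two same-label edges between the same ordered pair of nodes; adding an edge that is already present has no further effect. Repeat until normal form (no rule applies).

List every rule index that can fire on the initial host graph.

R0: no valid match — LHS pattern not found
R1: 5 valid matches — {0↦3, 1↦1}, {0↦4, 1↦1}, {0↦5, 1↦1} (+2 more)

Answer: [R1]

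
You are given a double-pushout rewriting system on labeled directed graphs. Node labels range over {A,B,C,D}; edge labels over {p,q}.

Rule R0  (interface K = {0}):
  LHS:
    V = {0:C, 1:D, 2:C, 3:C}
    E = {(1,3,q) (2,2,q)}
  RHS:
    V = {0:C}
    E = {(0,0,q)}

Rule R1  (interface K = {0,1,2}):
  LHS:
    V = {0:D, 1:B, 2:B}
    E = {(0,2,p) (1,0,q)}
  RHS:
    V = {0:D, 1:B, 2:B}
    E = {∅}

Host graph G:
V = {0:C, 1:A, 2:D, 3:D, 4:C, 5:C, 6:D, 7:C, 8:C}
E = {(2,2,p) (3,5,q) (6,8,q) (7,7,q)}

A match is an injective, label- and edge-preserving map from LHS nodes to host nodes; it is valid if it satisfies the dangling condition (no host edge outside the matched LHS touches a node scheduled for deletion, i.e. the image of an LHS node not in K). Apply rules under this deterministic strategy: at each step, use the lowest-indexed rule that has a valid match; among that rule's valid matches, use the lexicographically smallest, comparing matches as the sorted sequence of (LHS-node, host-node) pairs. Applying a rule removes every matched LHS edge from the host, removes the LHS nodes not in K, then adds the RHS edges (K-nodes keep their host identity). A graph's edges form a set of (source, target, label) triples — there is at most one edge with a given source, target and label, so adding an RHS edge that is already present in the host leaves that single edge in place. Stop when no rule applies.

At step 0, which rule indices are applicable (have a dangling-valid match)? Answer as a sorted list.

Answer: [R0]

Rewrite trace:
R0: 6 valid matches — {0↦0, 1↦3, 2↦7, 3↦5}, {0↦0, 1↦6, 2↦7, 3↦8}, {0↦4, 1↦3, 2↦7, 3↦5} (+3 more)
R1: no valid match — LHS pattern not found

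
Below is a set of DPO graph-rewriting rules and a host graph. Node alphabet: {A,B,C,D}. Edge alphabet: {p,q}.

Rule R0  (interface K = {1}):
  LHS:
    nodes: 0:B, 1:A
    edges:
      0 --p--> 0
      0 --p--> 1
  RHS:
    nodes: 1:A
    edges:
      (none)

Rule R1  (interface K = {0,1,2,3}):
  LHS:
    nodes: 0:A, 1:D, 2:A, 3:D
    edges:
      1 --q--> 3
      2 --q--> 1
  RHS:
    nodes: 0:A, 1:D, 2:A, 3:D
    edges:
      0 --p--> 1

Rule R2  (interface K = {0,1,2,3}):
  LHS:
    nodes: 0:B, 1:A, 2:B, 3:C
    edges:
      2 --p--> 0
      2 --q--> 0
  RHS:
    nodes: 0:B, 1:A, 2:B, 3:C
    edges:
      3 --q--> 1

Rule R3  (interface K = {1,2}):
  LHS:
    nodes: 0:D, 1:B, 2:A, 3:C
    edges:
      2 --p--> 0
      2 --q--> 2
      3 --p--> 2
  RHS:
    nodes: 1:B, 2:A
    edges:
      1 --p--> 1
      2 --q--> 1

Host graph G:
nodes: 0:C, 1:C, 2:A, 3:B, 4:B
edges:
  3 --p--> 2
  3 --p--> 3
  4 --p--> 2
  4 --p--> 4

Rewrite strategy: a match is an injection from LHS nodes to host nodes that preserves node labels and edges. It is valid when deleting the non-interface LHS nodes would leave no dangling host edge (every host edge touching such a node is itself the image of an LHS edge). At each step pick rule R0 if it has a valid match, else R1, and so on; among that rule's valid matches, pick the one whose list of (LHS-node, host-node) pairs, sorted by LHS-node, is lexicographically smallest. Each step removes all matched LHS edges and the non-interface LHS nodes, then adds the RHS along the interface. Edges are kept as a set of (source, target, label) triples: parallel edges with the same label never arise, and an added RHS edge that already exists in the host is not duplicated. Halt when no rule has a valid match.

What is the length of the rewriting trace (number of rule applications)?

initial: |V|=5 |E|=4  E = 3-p->2 3-p->3 4-p->2 4-p->4
step 1: apply R0 at {0↦3, 1↦2}  → |V|=4 |E|=2  E = 4-p->2 4-p->4
step 2: apply R0 at {0↦4, 1↦2}  → |V|=3 |E|=0  E = ∅
halt: no rule applies after step 2

Answer: 2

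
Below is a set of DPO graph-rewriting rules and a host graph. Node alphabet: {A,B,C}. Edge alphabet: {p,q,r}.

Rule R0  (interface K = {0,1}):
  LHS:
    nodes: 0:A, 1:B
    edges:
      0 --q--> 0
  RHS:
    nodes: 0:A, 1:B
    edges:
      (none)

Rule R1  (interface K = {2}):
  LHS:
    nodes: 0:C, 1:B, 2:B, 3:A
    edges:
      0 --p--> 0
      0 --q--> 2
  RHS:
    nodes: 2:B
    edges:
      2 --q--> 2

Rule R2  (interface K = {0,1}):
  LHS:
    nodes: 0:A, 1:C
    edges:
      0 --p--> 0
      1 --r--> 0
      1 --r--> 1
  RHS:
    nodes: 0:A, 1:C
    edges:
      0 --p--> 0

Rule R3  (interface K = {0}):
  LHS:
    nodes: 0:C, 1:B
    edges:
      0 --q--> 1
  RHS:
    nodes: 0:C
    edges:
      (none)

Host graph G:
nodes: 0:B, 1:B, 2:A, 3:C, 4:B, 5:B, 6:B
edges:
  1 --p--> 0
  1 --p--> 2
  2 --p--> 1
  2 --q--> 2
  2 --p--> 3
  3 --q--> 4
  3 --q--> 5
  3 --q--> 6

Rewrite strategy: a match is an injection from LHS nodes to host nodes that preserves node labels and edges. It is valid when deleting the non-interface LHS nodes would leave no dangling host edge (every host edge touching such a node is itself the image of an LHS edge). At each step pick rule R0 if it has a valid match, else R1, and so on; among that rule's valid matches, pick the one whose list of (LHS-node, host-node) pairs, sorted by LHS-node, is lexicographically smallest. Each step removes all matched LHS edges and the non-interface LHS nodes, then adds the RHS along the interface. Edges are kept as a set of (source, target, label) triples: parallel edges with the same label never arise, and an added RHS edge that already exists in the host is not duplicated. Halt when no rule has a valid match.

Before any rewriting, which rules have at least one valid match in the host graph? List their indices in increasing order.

R0: 5 valid matches — {0↦2, 1↦0}, {0↦2, 1↦1}, {0↦2, 1↦4} (+2 more)
R1: no valid match — LHS pattern not found
R2: no valid match — LHS pattern not found
R3: 3 valid matches — {0↦3, 1↦4}, {0↦3, 1↦5}, {0↦3, 1↦6}

Answer: [R0,R3]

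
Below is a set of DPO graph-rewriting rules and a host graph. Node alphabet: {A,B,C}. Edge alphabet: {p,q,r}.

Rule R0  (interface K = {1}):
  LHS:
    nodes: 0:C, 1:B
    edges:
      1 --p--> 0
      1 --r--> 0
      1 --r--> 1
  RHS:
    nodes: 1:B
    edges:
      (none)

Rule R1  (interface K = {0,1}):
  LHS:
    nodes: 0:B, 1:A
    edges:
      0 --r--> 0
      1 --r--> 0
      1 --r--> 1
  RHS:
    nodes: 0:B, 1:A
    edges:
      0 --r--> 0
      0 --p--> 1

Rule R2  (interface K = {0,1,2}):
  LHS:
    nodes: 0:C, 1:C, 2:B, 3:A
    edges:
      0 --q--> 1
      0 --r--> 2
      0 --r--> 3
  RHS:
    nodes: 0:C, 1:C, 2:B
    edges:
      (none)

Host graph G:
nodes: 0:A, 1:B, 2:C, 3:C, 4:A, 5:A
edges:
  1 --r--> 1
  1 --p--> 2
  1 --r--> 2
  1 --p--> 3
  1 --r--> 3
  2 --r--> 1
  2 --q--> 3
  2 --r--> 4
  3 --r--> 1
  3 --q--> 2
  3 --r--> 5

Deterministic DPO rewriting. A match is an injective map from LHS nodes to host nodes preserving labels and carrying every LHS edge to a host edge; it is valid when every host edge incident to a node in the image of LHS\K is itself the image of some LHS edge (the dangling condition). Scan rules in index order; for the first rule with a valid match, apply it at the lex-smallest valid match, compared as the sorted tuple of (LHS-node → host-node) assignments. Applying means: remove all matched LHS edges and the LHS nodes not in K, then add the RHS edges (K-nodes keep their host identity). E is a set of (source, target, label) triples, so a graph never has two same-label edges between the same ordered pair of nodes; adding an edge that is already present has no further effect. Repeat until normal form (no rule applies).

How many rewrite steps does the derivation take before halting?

[0] host  ⇒  6 nodes, 11 edges  {1-r->1 1-p->2 1-r->2 1-p->3 1-r->3 2-r->1 2-q->3 2-r->4 3-r->1 3-q->2 3-r->5}
[1] R2 @ {0↦2, 1↦3, 2↦1, 3↦4}  ⇒  5 nodes, 8 edges  {1-r->1 1-p->2 1-r->2 1-p->3 1-r->3 3-r->1 3-q->2 3-r->5}
[2] R2 @ {0↦3, 1↦2, 2↦1, 3↦5}  ⇒  4 nodes, 5 edges  {1-r->1 1-p->2 1-r->2 1-p->3 1-r->3}
[3] R0 @ {0↦2, 1↦1}  ⇒  3 nodes, 2 edges  {1-p->3 1-r->3}
normal form: no rule applies after step 3

Answer: 3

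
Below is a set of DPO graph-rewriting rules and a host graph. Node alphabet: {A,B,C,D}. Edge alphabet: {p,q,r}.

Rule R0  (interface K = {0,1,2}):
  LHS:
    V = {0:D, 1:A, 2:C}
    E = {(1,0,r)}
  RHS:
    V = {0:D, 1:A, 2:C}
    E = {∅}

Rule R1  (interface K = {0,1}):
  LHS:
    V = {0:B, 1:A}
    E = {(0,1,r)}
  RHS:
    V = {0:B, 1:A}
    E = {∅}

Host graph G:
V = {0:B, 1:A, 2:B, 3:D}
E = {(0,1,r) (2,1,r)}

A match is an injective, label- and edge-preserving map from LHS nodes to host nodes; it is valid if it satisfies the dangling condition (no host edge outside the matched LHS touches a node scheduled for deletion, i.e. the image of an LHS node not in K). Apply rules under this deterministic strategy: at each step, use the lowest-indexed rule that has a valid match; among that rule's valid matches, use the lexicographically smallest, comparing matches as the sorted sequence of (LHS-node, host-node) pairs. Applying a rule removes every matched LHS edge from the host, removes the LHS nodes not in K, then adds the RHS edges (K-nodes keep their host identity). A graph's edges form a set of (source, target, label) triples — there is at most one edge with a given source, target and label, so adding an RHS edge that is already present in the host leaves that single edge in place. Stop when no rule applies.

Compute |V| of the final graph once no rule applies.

start.  V:4 E:2  edges: 0-r->1 2-r->1
1. fire R1 via {0↦0, 1↦1}  →  V:4 E:1  edges: 2-r->1
2. fire R1 via {0↦2, 1↦1}  →  V:4 E:0  edges: ∅
final graph: no rule applies after step 2
NF nodes: {0:B, 1:A, 2:B, 3:D}

Answer: 4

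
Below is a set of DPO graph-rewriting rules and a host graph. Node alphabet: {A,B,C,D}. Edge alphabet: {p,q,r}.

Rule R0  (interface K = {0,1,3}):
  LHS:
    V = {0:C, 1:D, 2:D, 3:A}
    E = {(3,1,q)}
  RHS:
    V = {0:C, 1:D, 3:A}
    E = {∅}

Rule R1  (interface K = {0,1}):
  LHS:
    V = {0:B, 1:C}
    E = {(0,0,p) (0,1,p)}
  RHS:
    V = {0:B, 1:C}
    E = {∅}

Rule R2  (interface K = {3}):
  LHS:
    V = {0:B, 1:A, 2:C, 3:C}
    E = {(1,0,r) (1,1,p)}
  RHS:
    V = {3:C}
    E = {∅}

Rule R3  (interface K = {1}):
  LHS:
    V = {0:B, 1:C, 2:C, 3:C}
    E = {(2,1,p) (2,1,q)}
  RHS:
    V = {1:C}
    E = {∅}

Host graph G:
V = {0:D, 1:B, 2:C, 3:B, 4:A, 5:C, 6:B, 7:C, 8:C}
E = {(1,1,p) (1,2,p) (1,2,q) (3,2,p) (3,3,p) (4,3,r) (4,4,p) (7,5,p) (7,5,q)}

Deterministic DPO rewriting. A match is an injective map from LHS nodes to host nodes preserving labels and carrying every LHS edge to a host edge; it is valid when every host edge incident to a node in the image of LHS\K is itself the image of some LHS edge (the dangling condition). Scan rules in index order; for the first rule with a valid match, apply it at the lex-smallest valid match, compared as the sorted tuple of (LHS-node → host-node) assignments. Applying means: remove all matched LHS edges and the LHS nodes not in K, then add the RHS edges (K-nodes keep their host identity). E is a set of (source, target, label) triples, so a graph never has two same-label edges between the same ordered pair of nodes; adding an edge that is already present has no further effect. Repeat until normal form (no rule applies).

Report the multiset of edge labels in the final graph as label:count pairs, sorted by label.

start.  V:9 E:9  edges: 1-p->1 1-p->2 1-q->2 3-p->2 3-p->3 4-r->3 4-p->4 7-p->5 7-q->5
1. fire R1 via {0↦1, 1↦2}  →  V:9 E:7  edges: 1-q->2 3-p->2 3-p->3 4-r->3 4-p->4 7-p->5 7-q->5
2. fire R1 via {0↦3, 1↦2}  →  V:9 E:5  edges: 1-q->2 4-r->3 4-p->4 7-p->5 7-q->5
3. fire R2 via {0↦3, 1↦4, 2↦8, 3↦2}  →  V:6 E:3  edges: 1-q->2 7-p->5 7-q->5
final graph: no rule applies after step 3
NF edges: [(1, 2, 'q'), (7, 5, 'p'), (7, 5, 'q')]

Answer: p:1 q:2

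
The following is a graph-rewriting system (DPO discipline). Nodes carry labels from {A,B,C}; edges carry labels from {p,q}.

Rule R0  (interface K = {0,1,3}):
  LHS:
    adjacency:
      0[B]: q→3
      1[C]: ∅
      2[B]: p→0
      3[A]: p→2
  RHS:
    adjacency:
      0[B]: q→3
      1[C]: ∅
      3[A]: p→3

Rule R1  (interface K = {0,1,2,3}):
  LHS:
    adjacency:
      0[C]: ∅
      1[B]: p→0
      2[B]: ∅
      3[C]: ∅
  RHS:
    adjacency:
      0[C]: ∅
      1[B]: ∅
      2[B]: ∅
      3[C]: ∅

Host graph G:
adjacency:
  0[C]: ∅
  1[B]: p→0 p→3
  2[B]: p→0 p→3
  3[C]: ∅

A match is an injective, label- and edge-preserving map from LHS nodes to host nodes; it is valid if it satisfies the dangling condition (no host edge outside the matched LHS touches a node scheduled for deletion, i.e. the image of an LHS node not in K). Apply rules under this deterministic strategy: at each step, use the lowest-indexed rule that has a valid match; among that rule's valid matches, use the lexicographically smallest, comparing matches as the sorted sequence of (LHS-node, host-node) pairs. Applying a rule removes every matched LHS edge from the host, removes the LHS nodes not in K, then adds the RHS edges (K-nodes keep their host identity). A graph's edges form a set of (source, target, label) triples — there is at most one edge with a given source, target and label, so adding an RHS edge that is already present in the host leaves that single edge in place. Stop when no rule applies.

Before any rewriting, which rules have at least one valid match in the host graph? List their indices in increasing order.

Answer: [R1]

Derivation:
R0: no valid match — LHS pattern not found
R1: 4 valid matches — {0↦0, 1↦1, 2↦2, 3↦3}, {0↦0, 1↦2, 2↦1, 3↦3}, {0↦3, 1↦1, 2↦2, 3↦0} (+1 more)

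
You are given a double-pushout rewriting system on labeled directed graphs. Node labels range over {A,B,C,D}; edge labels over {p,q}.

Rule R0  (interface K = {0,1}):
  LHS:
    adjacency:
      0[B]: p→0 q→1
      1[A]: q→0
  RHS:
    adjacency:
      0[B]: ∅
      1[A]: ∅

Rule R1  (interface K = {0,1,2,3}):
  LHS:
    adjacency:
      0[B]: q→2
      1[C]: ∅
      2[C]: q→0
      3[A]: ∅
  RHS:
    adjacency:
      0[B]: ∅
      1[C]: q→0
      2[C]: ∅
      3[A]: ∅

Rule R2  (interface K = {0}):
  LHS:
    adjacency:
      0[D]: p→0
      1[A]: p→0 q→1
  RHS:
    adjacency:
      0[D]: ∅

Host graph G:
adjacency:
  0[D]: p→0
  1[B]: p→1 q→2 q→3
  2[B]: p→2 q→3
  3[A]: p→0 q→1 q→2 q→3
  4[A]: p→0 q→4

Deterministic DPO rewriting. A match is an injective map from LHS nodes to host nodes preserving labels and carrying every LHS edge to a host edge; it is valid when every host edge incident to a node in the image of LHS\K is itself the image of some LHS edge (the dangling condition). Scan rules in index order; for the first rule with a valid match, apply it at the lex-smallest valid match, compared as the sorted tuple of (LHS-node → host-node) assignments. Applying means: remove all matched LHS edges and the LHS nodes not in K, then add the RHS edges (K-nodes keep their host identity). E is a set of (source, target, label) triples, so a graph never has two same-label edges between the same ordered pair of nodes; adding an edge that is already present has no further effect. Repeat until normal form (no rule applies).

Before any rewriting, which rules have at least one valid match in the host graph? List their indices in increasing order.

R0: 2 valid matches — {0↦1, 1↦3}, {0↦2, 1↦3}
R1: no valid match — LHS pattern not found
R2: 1 valid match — {0↦0, 1↦4}

Answer: [R0,R2]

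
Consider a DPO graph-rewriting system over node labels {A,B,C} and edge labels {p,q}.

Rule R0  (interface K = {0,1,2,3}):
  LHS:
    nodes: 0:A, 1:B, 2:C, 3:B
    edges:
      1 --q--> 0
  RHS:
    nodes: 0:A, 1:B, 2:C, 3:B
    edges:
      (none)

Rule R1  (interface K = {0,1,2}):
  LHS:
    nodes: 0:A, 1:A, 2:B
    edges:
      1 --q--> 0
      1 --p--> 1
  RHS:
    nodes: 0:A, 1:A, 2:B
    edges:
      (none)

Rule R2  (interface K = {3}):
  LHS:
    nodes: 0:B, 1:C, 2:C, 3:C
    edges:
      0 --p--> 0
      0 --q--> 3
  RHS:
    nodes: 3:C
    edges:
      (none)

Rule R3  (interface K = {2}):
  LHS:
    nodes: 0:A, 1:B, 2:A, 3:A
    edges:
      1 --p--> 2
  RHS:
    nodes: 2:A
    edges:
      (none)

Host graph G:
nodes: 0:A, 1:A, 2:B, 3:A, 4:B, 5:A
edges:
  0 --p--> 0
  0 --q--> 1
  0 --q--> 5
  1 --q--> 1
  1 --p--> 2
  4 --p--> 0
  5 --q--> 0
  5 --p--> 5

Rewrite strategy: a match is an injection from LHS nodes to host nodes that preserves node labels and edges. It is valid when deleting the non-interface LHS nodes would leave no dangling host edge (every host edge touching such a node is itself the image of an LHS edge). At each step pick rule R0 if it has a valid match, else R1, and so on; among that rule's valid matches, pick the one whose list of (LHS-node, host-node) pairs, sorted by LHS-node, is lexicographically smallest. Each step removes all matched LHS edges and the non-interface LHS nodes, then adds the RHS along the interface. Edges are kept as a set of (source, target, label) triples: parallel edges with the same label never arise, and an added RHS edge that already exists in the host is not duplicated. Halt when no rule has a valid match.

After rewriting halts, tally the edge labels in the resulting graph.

start.  V:6 E:8  edges: 0-p->0 0-q->1 0-q->5 1-q->1 1-p->2 4-p->0 5-q->0 5-p->5
1. fire R1 via {0↦0, 1↦5, 2↦2}  →  V:6 E:6  edges: 0-p->0 0-q->1 0-q->5 1-q->1 1-p->2 4-p->0
2. fire R1 via {0↦1, 1↦0, 2↦2}  →  V:6 E:4  edges: 0-q->5 1-q->1 1-p->2 4-p->0
normal form: no rule applies after step 2
NF edges: [(0, 5, 'q'), (1, 1, 'q'), (1, 2, 'p'), (4, 0, 'p')]

Answer: p:2 q:2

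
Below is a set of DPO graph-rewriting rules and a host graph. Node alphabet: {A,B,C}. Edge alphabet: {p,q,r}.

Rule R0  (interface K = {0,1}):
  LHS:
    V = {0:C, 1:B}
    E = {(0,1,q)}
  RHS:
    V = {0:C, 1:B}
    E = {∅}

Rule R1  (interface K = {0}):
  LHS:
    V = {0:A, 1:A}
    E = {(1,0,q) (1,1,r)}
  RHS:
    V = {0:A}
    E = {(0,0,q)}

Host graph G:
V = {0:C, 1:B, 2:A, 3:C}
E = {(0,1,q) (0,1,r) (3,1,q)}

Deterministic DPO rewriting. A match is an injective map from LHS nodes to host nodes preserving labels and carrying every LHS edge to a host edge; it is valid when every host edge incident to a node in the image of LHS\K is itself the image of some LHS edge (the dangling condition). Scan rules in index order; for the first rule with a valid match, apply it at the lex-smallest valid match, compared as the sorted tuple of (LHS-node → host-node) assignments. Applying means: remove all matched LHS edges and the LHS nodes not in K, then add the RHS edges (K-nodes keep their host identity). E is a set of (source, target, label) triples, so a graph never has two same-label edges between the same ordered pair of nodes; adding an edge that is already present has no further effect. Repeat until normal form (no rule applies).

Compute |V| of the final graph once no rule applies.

[0] host  ⇒  4 nodes, 3 edges  {0-q->1 0-r->1 3-q->1}
[1] R0 @ {0↦0, 1↦1}  ⇒  4 nodes, 2 edges  {0-r->1 3-q->1}
[2] R0 @ {0↦3, 1↦1}  ⇒  4 nodes, 1 edges  {0-r->1}
final graph: no rule applies after step 2
NF nodes: {0:C, 1:B, 2:A, 3:C}

Answer: 4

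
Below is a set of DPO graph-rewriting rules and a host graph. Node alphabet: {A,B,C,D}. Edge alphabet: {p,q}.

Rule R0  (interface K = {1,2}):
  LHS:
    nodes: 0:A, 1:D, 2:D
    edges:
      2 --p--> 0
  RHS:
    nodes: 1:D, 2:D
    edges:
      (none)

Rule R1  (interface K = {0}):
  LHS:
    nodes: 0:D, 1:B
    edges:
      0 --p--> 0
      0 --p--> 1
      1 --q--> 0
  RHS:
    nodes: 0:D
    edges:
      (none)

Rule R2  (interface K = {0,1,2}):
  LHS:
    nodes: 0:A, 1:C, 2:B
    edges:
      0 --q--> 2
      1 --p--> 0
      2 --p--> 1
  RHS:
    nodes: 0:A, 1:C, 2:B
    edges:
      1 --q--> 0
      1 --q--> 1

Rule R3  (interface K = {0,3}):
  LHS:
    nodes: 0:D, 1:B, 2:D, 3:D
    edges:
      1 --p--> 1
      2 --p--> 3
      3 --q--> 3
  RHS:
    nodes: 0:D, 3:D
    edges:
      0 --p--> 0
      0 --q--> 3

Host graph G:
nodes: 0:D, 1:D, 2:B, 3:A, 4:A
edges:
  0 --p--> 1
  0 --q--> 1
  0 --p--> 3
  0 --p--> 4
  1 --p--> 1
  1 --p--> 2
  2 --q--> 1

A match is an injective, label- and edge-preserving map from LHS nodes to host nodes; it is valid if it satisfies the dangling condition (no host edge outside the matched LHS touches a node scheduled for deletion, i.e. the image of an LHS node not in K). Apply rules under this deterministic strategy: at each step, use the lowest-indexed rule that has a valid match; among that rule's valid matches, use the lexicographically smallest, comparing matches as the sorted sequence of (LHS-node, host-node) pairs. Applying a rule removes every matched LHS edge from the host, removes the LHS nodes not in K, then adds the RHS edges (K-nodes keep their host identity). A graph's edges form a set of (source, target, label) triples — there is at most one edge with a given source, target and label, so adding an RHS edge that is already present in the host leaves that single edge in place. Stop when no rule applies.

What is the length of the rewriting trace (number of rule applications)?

[0] host  ⇒  5 nodes, 7 edges  {0-p->1 0-q->1 0-p->3 0-p->4 1-p->1 1-p->2 2-q->1}
[1] R0 @ {0↦3, 1↦1, 2↦0}  ⇒  4 nodes, 6 edges  {0-p->1 0-q->1 0-p->4 1-p->1 1-p->2 2-q->1}
[2] R0 @ {0↦4, 1↦1, 2↦0}  ⇒  3 nodes, 5 edges  {0-p->1 0-q->1 1-p->1 1-p->2 2-q->1}
[3] R1 @ {0↦1, 1↦2}  ⇒  2 nodes, 2 edges  {0-p->1 0-q->1}
halt: no rule applies after step 3

Answer: 3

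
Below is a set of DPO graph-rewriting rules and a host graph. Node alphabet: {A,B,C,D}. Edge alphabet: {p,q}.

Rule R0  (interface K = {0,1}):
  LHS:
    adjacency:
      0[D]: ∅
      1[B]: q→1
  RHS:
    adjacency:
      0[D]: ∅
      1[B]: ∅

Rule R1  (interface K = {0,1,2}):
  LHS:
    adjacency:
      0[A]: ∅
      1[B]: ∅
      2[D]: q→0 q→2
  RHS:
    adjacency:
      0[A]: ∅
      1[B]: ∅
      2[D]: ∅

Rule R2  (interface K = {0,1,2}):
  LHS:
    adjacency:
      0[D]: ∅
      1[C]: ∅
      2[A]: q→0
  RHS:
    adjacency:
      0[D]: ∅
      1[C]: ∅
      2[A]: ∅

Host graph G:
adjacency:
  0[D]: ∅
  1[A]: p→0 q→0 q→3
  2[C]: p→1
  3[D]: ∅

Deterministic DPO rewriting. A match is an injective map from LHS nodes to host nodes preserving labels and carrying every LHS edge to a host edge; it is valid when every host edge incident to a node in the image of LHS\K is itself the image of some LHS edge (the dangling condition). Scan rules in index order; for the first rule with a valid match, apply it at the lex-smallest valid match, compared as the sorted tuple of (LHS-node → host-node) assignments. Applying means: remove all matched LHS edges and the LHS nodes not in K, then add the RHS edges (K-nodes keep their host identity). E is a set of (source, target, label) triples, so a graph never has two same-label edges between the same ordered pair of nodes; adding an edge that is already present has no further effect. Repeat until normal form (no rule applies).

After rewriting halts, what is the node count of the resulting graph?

start.  V:4 E:4  edges: 1-p->0 1-q->0 1-q->3 2-p->1
1. fire R2 via {0↦0, 1↦2, 2↦1}  →  V:4 E:3  edges: 1-p->0 1-q->3 2-p->1
2. fire R2 via {0↦3, 1↦2, 2↦1}  →  V:4 E:2  edges: 1-p->0 2-p->1
halt: no rule applies after step 2
NF nodes: {0:D, 1:A, 2:C, 3:D}

Answer: 4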